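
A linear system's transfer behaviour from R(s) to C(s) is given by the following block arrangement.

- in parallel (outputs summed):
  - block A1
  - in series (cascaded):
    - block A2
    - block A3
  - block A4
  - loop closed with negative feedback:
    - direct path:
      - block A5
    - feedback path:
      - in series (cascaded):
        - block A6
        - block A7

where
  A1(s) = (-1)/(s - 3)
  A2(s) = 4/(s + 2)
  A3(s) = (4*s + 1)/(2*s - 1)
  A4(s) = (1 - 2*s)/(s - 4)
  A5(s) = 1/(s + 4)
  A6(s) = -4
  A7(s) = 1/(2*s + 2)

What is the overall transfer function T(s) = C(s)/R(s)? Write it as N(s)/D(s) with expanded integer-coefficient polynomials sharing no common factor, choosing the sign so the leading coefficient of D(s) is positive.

Reducing step by step:

Step 1 - multiply A2, A3 (series) -> (16*s + 4)/(2*s^2 + 3*s - 2)
Step 2 - cascade A6, A7 -> (-2)/(s + 1)
Step 3 - collapse the loop (A5 forward, (A6*A7) return) -> (s + 1)/(s^2 + 5*s + 2)
Step 4 - sum the parallel branches A1, (A2*A3), A4, [A5/(1+A5*(A6*A7))]; the result is T(s) itself (integer coefficients, no common factor, positive leading denominator coefficient)

Answer: (-4*s^6 + 4*s^5 + 9*s^4 - 231*s^3 + 704*s^2 + 566*s + 68)/(2*s^6 - s^5 - 50*s^4 + 33*s^3 + 228*s^2 - 20*s - 48)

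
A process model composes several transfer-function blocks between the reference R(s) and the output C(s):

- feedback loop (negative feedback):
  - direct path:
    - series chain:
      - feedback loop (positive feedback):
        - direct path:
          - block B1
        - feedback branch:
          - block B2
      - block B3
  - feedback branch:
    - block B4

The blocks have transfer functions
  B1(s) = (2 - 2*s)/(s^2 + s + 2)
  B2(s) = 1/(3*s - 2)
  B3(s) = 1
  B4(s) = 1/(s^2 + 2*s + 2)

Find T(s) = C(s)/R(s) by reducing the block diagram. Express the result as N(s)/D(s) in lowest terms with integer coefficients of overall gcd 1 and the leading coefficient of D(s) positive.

Step 1. close the feedback loop around B1, B2: (-6*s^2 + 10*s - 4)/(3*s^3 + s^2 + 6*s - 6)
Step 2. reduce the series chain [B1/(1-B1*B2)], B3: (-6*s^2 + 10*s - 4)/(3*s^3 + s^2 + 6*s - 6)
Step 3. reduce the feedback loop with forward ([B1/(1-B1*B2)]*B3) and return B4; the result is T(s) itself (integer coefficients, no common factor, positive leading denominator coefficient)

Hence the answer: (-6*s^4 - 2*s^3 + 4*s^2 + 12*s - 8)/(3*s^5 + 7*s^4 + 14*s^3 + 2*s^2 + 10*s - 16)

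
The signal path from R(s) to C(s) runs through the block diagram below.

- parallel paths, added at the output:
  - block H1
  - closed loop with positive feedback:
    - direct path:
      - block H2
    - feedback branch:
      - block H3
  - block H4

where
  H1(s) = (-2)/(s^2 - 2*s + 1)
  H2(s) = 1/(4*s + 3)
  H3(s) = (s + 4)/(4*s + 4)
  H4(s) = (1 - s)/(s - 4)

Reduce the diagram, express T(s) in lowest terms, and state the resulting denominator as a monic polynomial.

[1] reduce the feedback loop with forward H2 and return H3 = (4*s + 4)/(16*s^2 + 27*s + 8)
[2] sum the parallel branches H1, [H2/(1-H2*H3)], H4 = (-16*s^5 + 25*s^4 - 27*s^3 + 45*s^2 + 223*s + 56)/(16*s^5 - 69*s^4 - 10*s^3 + 131*s^2 - 36*s - 32)
T(s) is the step-2 result (common factors already cancelled). Leading coefficient of the denominator: 16. Divide through by 16 for the monic polynomial.

Final answer: s^5 - 69*s^4/16 - 5*s^3/8 + 131*s^2/16 - 9*s/4 - 2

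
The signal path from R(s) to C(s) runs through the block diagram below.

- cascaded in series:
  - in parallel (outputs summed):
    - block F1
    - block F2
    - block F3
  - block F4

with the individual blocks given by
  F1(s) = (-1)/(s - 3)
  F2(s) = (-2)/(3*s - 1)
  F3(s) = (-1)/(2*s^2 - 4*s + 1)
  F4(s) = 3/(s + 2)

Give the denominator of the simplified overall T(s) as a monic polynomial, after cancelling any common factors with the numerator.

The answer is s^5 - 10*s^4/3 - 5*s^3/2 + 38*s^2/3 - 41*s/6 + 1.

Reasoning:
Step 1: add F1, F2, F3 (parallel): (-10*s^3 + 31*s^2 - 23*s + 4)/(6*s^4 - 32*s^3 + 49*s^2 - 22*s + 3)
Step 2: cascade (F1+F2+F3), F4: (-30*s^3 + 93*s^2 - 69*s + 12)/(6*s^5 - 20*s^4 - 15*s^3 + 76*s^2 - 41*s + 6)
That last expression is T(s), already simplified. Scaling its denominator by 1/6 (the reciprocal of the leading coefficient) yields the monic denominator.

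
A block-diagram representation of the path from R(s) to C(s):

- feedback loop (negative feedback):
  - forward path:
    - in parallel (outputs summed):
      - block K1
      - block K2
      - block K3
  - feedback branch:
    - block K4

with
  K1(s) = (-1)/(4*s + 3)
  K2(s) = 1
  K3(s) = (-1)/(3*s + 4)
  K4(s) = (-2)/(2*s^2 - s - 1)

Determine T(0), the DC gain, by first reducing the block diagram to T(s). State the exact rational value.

1. parallel reduction of K1, K2, K3: (12*s^2 + 18*s + 5)/(12*s^2 + 25*s + 12)
2. apply the feedback formula to (K1+K2+K3), K4: (24*s^4 + 24*s^3 - 20*s^2 - 23*s - 5)/(24*s^4 + 38*s^3 - 37*s^2 - 73*s - 22)
Evaluating the step-2 result (the overall T(s)) at s = 0 gives T(0) = -5/(-22) = 5/22.

Answer: 5/22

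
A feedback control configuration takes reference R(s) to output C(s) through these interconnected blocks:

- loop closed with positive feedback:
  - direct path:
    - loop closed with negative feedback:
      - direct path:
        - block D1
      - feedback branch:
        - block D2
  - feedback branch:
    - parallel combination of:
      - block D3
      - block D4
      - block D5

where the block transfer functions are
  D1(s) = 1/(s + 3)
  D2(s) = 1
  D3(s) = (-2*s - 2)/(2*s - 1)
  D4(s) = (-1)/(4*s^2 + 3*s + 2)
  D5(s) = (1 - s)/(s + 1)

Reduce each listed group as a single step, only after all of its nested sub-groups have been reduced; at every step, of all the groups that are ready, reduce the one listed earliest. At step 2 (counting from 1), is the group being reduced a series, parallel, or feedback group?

Answer: parallel

Working:
Step 1: feedback reduction of D1, D2
Step 2: add D3, D4, D5 (parallel)
Step 3: close the feedback loop around [D1/(1+D1*D2)], (D3+D4+D5)
Step 2 collapses a parallel group.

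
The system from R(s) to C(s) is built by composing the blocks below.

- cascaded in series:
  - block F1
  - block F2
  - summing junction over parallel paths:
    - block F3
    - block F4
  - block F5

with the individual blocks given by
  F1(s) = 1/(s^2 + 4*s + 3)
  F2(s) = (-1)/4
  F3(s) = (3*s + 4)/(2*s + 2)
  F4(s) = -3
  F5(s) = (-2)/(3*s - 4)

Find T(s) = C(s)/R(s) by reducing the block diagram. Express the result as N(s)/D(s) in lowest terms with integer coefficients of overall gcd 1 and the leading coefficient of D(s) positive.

Reducing step by step:

1. combine F3, F4 in parallel -> (-3*s - 2)/(2*s + 2)
2. cascade F1, F2, (F3+F4), F5, giving the overall T(s)

Answer: (-3*s - 2)/(12*s^4 + 44*s^3 + 4*s^2 - 76*s - 48)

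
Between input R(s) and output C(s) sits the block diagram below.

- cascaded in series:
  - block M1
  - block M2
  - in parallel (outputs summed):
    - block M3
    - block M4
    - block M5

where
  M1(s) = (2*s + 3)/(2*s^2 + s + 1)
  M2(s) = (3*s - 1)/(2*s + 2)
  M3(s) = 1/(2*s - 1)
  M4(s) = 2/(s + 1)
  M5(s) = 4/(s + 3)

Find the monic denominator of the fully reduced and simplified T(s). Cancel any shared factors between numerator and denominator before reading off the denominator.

[1] reduce the parallel group M3, M4, M5 -> (13*s^2 + 18*s - 7)/(2*s^3 + 7*s^2 + 2*s - 3)
[2] combine M1, M2, (M3+M4+M5) in series -> (78*s^4 + 199*s^3 + 45*s^2 - 103*s + 21)/(8*s^6 + 40*s^5 + 58*s^4 + 32*s^3 + 4*s^2 - 8*s - 6)
No further cancellation is possible in the step-2 result, so that is T(s). Its denominator becomes monic after dividing by the leading coefficient 8.

Therefore the answer is s^6 + 5*s^5 + 29*s^4/4 + 4*s^3 + s^2/2 - s - 3/4.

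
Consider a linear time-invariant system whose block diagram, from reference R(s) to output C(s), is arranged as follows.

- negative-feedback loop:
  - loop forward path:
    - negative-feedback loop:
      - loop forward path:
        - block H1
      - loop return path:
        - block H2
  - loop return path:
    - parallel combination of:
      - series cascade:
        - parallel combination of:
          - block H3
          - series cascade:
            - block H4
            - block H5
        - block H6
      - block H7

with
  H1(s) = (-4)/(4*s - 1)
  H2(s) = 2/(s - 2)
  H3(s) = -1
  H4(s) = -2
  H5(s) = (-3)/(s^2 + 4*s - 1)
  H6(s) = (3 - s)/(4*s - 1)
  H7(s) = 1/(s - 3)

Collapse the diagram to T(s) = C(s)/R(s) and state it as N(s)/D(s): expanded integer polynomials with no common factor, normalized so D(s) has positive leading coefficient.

Reducing step by step:

(1) apply the feedback formula to H1, H2 -> (8 - 4*s)/(4*s^2 - 9*s - 6)
(2) combine H4, H5 in series -> 6/(s^2 + 4*s - 1)
(3) sum the parallel branches H3, (H4*H5) -> (-s^2 - 4*s + 7)/(s^2 + 4*s - 1)
(4) combine (H3+(H4*H5)), H6 in series -> (s^3 + s^2 - 19*s + 21)/(4*s^3 + 15*s^2 - 8*s + 1)
(5) sum the parallel branches ((H3+(H4*H5))*H6), H7 -> (s^4 + 2*s^3 - 7*s^2 + 70*s - 62)/(4*s^4 + 3*s^3 - 53*s^2 + 25*s - 3)
(6) reduce the feedback loop with forward [H1/(1+H1*H2)] and return (((H3+(H4*H5))*H6)+H7), giving the overall T(s)

Answer: (-16*s^5 + 20*s^4 + 236*s^3 - 524*s^2 + 212*s - 24)/(16*s^6 - 28*s^5 - 263*s^4 + 603*s^3 - 255*s^2 + 685*s - 478)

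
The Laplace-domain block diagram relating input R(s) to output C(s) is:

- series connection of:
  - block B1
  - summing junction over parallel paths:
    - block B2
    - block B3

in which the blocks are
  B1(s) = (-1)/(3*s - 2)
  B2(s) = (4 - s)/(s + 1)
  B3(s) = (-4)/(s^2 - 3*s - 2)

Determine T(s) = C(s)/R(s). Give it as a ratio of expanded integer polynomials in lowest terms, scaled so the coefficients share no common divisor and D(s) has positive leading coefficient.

Reducing step by step:

Step 1 - add B2, B3 (parallel) = (-s^3 + 7*s^2 - 14*s - 12)/(s^3 - 2*s^2 - 5*s - 2)
Step 2 - reduce the series chain B1, (B2+B3): this yields T(s), and no further normalization is needed

Answer: (s^3 - 7*s^2 + 14*s + 12)/(3*s^4 - 8*s^3 - 11*s^2 + 4*s + 4)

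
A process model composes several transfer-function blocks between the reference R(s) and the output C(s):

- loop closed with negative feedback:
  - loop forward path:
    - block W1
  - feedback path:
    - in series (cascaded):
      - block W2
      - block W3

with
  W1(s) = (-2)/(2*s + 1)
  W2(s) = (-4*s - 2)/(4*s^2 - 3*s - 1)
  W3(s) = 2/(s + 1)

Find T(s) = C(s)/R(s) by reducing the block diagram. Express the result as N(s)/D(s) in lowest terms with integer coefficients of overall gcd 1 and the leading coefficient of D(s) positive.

The answer is (-8*s^3 - 2*s^2 + 8*s + 2)/(8*s^4 + 6*s^3 - 7*s^2 + 10*s + 7).

Reasoning:
(1) combine W2, W3 in series: (-8*s - 4)/(4*s^3 + s^2 - 4*s - 1)
(2) apply the feedback formula to W1, (W2*W3) - this is the overall T(s), already in the required normalized form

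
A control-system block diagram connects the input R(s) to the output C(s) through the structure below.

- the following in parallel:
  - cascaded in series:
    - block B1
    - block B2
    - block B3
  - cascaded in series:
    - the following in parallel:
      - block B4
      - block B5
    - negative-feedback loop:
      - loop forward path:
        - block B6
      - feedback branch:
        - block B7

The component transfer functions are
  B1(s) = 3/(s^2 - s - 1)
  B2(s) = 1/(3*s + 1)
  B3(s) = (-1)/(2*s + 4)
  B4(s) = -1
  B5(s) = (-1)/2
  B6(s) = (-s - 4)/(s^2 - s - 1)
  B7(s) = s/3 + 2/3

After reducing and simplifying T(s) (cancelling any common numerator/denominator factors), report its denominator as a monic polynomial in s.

(1) reduce the series chain B1, B2, B3 -> (-3)/(6*s^4 + 8*s^3 - 16*s^2 - 18*s - 4)
(2) combine B4, B5 in parallel -> (-3)/2
(3) feedback reduction of B6, B7 -> (-3*s - 12)/(2*s^2 - 9*s - 11)
(4) multiply (B4+B5), [B6/(1+B6*B7)] (series) -> (9*s + 36)/(4*s^2 - 18*s - 22)
(5) reduce the parallel group (B1*B2*B3), ((B4+B5)*[B6/(1+B6*B7)]) -> (27*s^5 + 144*s^4 + 72*s^3 - 375*s^2 - 315*s - 39)/(12*s^6 - 38*s^5 - 170*s^4 + 20*s^3 + 330*s^2 + 234*s + 44)
Step 5 gives the fully reduced T(s), with no common factor left to cancel. The denominator's leading coefficient is 12, so divide each of its coefficients by 12 to get the monic form.

Therefore the answer is s^6 - 19*s^5/6 - 85*s^4/6 + 5*s^3/3 + 55*s^2/2 + 39*s/2 + 11/3.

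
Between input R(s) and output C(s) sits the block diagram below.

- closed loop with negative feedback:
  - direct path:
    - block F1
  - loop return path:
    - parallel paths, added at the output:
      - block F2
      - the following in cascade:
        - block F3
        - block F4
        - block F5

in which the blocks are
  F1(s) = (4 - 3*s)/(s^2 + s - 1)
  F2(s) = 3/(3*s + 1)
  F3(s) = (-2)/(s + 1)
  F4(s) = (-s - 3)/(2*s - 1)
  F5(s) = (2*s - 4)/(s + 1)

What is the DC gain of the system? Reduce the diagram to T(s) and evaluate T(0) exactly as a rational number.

Reducing step by step:

Step 1. cascade F3, F4, F5 = (4*s^2 + 4*s - 24)/(2*s^3 + 3*s^2 - 1)
Step 2. combine F2, (F3*F4*F5) in parallel = (18*s^3 + 25*s^2 - 68*s - 27)/(6*s^4 + 11*s^3 + 3*s^2 - 3*s - 1)
Step 3. collapse the loop (F1 forward, (F2+(F3*F4*F5)) return) = (-18*s^5 - 9*s^4 + 35*s^3 + 21*s^2 - 9*s - 4)/(6*s^6 + 17*s^5 - 46*s^4 - 14*s^3 + 297*s^2 - 189*s - 107)
That last expression is T(s); at s = 0 only the constant terms survive, so T(0) = -4/(-107) = 4/107.

Answer: 4/107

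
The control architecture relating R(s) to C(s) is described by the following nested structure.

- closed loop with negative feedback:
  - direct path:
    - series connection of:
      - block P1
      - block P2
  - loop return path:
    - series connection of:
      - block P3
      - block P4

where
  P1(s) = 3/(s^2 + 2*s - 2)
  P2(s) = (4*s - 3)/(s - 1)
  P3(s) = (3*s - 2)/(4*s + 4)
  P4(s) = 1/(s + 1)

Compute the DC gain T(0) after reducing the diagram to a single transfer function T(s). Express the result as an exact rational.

Reducing step by step:

Step 1. series reduction of P1, P2: (12*s - 9)/(s^3 + s^2 - 4*s + 2)
Step 2. combine P3, P4 in series: (3*s - 2)/(4*s^2 + 8*s + 4)
Step 3. apply the feedback formula to (P1*P2), (P3*P4): (48*s^3 + 60*s^2 - 24*s - 36)/(4*s^5 + 12*s^4 - 4*s^3 + 16*s^2 - 51*s + 26)
Step 3 gives the overall T(s). Then T(0) = -36/26 = -18/13.

Answer: -18/13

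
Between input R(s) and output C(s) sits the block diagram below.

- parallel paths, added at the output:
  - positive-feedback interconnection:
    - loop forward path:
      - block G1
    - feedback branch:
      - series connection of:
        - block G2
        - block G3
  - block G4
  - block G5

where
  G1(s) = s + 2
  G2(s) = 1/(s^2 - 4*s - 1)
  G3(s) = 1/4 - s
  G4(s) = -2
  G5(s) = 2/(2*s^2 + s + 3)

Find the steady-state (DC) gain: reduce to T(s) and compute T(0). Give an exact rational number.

Step 1. combine G2, G3 in series, giving (1 - 4*s)/(4*s^2 - 16*s - 4)
Step 2. feedback reduction of G1, (G2*G3), giving (4*s^3 - 8*s^2 - 36*s - 8)/(8*s^2 - 9*s - 6)
Step 3. add [G1/(1-G1*(G2*G3))], G4, G5 (parallel), giving (8*s^5 - 44*s^4 - 48*s^3 - 66*s^2 - 68*s)/(16*s^4 - 10*s^3 + 3*s^2 - 33*s - 18)
DC gain: substitute s = 0 into T(s) from step 3: T(0) = 0/(-18) = 0.

Therefore the answer is 0.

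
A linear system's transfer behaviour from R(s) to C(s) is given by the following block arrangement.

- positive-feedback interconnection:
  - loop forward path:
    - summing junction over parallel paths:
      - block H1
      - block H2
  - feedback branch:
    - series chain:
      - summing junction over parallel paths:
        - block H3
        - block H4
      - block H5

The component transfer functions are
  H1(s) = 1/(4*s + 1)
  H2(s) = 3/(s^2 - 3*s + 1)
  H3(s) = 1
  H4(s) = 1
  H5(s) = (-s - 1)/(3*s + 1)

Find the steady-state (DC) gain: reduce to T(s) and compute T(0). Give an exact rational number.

Reducing step by step:

Step 1. parallel reduction of H1, H2 -> (s^2 + 9*s + 4)/(4*s^3 - 11*s^2 + s + 1)
Step 2. reduce the parallel group H3, H4 -> 2
Step 3. series reduction of (H3+H4), H5 -> (-2*s - 2)/(3*s + 1)
Step 4. apply the feedback formula to (H1+H2), ((H3+H4)*H5) -> (3*s^3 + 28*s^2 + 21*s + 4)/(12*s^4 - 27*s^3 + 12*s^2 + 30*s + 9)
Evaluating the step-4 result (the overall T(s)) at s = 0 gives T(0) = 4/9.

Answer: 4/9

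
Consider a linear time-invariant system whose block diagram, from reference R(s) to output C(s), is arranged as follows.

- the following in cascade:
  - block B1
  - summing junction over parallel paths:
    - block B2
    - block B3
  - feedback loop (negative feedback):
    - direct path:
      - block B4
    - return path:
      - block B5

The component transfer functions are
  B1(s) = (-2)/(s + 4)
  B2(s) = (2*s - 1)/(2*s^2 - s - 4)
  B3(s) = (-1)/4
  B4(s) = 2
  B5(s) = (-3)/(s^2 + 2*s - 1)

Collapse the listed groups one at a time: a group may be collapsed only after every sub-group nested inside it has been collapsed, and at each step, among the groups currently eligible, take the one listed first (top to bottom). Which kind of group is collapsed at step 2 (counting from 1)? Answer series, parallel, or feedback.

Step 1: sum the parallel branches B2, B3
Step 2: reduce the feedback loop with forward B4 and return B5
Step 3: reduce the series chain B1, (B2+B3), [B4/(1+B4*B5)]
Step 2: feedback.

Final answer: feedback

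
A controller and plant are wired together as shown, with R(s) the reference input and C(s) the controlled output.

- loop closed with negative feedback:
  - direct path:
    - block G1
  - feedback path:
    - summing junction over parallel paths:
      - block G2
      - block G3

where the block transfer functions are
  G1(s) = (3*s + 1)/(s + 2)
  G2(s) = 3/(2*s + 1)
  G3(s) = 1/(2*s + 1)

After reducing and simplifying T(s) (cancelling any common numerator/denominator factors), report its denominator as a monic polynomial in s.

Reducing step by step:

Step 1: combine G2, G3 in parallel gives 4/(2*s + 1)
Step 2: apply the feedback formula to G1, (G2+G3) gives (6*s^2 + 5*s + 1)/(2*s^2 + 17*s + 6)
T(s) is the step-2 result (common factors already cancelled). Leading coefficient of the denominator: 2. Divide through by 2 for the monic polynomial.

Answer: s^2 + 17*s/2 + 3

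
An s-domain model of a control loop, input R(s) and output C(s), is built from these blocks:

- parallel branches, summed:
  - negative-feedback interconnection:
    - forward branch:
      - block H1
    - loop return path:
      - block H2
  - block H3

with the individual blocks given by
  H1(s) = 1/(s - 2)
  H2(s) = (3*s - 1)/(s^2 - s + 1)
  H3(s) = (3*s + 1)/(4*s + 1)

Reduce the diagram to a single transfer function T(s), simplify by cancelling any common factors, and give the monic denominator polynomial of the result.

[1] close the feedback loop around H1, H2 gives (s^2 - s + 1)/(s^3 - 3*s^2 + 6*s - 3)
[2] parallel reduction of [H1/(1+H1*H2)], H3 gives (3*s^4 - 4*s^3 + 12*s^2 - 2)/(4*s^4 - 11*s^3 + 21*s^2 - 6*s - 3)
The result of step 2 is T(s) in lowest terms. Its denominator has leading coefficient 4; dividing the denominator through by 4 makes it monic.

Answer: s^4 - 11*s^3/4 + 21*s^2/4 - 3*s/2 - 3/4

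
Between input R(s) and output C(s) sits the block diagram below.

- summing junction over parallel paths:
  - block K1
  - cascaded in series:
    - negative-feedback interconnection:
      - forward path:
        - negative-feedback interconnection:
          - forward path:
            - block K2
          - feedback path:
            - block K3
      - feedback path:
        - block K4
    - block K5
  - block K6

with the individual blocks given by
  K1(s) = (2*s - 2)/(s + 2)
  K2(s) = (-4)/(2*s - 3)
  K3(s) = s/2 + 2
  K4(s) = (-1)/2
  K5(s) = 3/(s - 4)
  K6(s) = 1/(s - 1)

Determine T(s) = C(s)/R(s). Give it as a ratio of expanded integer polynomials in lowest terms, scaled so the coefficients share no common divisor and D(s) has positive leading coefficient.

Step 1 - feedback reduction of K2, K3; result 4/11
Step 2 - feedback reduction of [K2/(1+K2*K3)], K4; result 4/9
Step 3 - combine [[K2/(1+K2*K3)]/(1+[K2/(1+K2*K3)]*K4)], K5 in series; result 4/(3*s - 12)
Step 4 - parallel reduction of K1, ([[K2/(1+K2*K3)]/(1+[K2/(1+K2*K3)]*K4)]*K5), K6 - this is the overall T(s), already in the required normalized form

Final answer: (6*s^3 - 29*s^2 + 52*s - 56)/(3*s^3 - 9*s^2 - 18*s + 24)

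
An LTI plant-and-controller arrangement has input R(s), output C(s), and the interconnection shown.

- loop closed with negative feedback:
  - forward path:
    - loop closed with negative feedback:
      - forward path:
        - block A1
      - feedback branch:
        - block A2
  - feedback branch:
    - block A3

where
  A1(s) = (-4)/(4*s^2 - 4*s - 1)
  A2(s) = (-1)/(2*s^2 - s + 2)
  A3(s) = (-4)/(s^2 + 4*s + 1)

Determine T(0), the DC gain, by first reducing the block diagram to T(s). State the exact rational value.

First reduce the diagram to T(s).

[1] feedback reduction of A1, A2 = (-8*s^2 + 4*s - 8)/(8*s^4 - 12*s^3 + 10*s^2 - 7*s + 2)
[2] collapse the loop ([A1/(1+A1*A2)] forward, A3 return) = (-8*s^4 - 28*s^3 - 28*s - 8)/(8*s^6 + 20*s^5 - 30*s^4 + 21*s^3 + 16*s^2 - 15*s + 34)
That last expression is T(s); at s = 0 only the constant terms survive, so T(0) = -8/34 = -4/17.

Answer: -4/17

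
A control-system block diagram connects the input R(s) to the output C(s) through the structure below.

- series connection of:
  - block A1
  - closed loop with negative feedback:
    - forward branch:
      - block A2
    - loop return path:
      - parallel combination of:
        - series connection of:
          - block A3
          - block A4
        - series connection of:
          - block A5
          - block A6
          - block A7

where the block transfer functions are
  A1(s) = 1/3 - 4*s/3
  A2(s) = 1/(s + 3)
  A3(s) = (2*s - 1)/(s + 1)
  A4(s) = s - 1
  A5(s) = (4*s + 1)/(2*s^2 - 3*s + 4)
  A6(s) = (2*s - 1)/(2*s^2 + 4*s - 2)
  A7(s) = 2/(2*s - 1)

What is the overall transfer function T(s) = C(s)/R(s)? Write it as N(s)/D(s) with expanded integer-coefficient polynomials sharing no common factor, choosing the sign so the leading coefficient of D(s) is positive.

First reduce the diagram to T(s).

1. series reduction of A3, A4 = (2*s^2 - 3*s + 1)/(s + 1)
2. series reduction of A5, A6, A7 = (4*s + 1)/(2*s^4 + s^3 - 4*s^2 + 11*s - 4)
3. sum the parallel branches (A3*A4), (A5*A6*A7) = (4*s^6 - 4*s^5 - 9*s^4 + 35*s^3 - 41*s^2 + 28*s - 3)/(2*s^5 + 3*s^4 - 3*s^3 + 7*s^2 + 7*s - 4)
4. feedback reduction of A2, ((A3*A4)+(A5*A6*A7)) = (2*s^5 + 3*s^4 - 3*s^3 + 7*s^2 + 7*s - 4)/(6*s^6 + 5*s^5 - 3*s^4 + 33*s^3 - 13*s^2 + 45*s - 15)
5. combine A1, [A2/(1+A2*((A3*A4)+(A5*A6*A7)))] in series, giving the overall T(s)

Answer: (-8*s^6 - 10*s^5 + 15*s^4 - 31*s^3 - 21*s^2 + 23*s - 4)/(18*s^6 + 15*s^5 - 9*s^4 + 99*s^3 - 39*s^2 + 135*s - 45)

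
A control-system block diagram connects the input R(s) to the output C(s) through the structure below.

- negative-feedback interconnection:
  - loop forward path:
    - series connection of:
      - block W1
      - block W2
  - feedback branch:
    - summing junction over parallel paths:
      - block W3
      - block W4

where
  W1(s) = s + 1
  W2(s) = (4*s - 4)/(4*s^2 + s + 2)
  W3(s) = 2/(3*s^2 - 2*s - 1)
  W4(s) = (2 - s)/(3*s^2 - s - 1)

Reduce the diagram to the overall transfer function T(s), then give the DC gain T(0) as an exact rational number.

First reduce the diagram to T(s).

Step 1: reduce the series chain W1, W2: (4*s^2 - 4)/(4*s^2 + s + 2)
Step 2: combine W3, W4 in parallel: (-3*s^3 + 14*s^2 - 5*s - 4)/(9*s^4 - 9*s^3 - 4*s^2 + 3*s + 1)
Step 3: reduce the feedback loop with forward (W1*W2) and return (W3+W4): (36*s^5 - 52*s^3 - 4*s^2 + 16*s + 4)/(36*s^5 - 3*s^4 + 46*s^3 + 28*s^2 - 45*s - 18)
Evaluating the step-3 result (the overall T(s)) at s = 0 gives T(0) = 4/(-18) = -2/9.

Answer: -2/9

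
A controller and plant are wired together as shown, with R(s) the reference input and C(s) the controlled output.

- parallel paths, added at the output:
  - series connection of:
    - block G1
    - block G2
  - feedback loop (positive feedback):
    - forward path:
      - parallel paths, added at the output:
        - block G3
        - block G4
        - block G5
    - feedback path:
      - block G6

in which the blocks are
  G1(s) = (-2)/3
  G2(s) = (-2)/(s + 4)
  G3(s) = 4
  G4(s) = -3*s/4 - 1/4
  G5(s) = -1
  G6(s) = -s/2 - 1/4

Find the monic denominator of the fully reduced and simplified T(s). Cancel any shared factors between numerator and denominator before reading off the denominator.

Answer: s^3 + 5*s^2/6 - 103*s/6 - 18

Working:
Step 1. combine G1, G2 in series: 4/(3*s + 12)
Step 2. parallel reduction of G3, G4, G5: 11/4 - 3*s/4
Step 3. close the feedback loop around (G3+G4+G5), G6: (12*s - 44)/(6*s^2 - 19*s - 27)
Step 4. add (G1*G2), [(G3+G4+G5)/(1-(G3+G4+G5)*G6)] (parallel): (60*s^2 - 64*s - 636)/(18*s^3 + 15*s^2 - 309*s - 324)
Step 4 gives the fully reduced T(s), with no common factor left to cancel. The denominator's leading coefficient is 18, so divide each of its coefficients by 18 to get the monic form.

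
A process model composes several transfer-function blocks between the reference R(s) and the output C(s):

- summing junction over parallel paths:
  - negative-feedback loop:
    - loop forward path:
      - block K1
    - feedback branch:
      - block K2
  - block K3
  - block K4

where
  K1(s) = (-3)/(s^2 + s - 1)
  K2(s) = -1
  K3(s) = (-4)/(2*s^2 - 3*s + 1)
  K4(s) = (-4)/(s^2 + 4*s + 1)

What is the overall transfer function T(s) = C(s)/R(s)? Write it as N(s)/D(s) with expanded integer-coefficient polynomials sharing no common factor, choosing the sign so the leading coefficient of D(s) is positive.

Reducing step by step:

1. reduce the feedback loop with forward K1 and return K2: (-3)/(s^2 + s + 2)
2. reduce the parallel group [K1/(1+K1*K2)], K3, K4, giving the overall T(s)

Answer: (-18*s^4 - 31*s^3 - 9*s^2 - 19*s - 19)/(2*s^6 + 7*s^5 + 2*s^3 - 16*s^2 + 3*s + 2)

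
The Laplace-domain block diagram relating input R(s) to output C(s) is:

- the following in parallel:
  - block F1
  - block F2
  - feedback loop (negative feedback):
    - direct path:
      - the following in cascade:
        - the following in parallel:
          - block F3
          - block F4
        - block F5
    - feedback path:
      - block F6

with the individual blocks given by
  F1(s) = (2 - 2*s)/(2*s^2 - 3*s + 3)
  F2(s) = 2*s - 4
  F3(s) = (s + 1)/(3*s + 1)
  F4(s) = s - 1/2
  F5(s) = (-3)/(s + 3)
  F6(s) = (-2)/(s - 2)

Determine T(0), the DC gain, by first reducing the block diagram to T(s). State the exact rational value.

1. sum the parallel branches F3, F4 = (6*s^2 + s + 1)/(6*s + 2)
2. multiply (F3+F4), F5 (series) = (-18*s^2 - 3*s - 3)/(6*s^2 + 20*s + 6)
3. apply the feedback formula to ((F3+F4)*F5), F6 = (-18*s^3 + 33*s^2 + 3*s + 6)/(6*s^3 + 44*s^2 - 28*s - 6)
4. add F1, F2, [((F3+F4)*F5)/(1+((F3+F4)*F5)*F6)] (parallel) = (24*s^6 + 56*s^5 - 512*s^4 + 865*s^3 - 702*s^2 + 175*s + 78)/(12*s^5 + 70*s^4 - 170*s^3 + 204*s^2 - 66*s - 18)
Step 4 gives the overall T(s). Then T(0) = 78/(-18) = -13/3.

Final answer: -13/3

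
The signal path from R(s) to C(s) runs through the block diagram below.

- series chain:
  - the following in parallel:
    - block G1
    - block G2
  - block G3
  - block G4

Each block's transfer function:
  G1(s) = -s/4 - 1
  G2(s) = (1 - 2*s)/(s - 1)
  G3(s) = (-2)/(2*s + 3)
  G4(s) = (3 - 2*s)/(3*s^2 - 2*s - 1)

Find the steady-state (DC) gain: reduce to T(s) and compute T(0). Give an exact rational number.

First reduce the diagram to T(s).

Step 1: combine G1, G2 in parallel: (-s^2 - 11*s + 8)/(4*s - 4)
Step 2: combine (G1+G2), G3, G4 in series: (-2*s^3 - 19*s^2 + 49*s - 24)/(12*s^4 - 2*s^3 - 26*s^2 + 10*s + 6)
Step 2 gives the overall T(s). Then T(0) = -24/6 = -4.

Answer: -4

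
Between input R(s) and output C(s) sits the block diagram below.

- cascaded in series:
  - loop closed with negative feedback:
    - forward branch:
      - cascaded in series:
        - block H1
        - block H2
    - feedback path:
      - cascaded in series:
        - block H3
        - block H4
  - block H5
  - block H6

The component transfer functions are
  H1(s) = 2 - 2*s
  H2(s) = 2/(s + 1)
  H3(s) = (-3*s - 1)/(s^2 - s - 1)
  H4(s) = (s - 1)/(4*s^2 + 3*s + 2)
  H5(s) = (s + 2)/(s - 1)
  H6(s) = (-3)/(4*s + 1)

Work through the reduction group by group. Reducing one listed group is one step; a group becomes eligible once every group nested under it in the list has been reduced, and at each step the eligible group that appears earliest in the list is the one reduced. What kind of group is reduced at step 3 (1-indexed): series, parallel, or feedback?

1. combine H1, H2 in series
2. series reduction of H3, H4
3. collapse the loop ((H1*H2) forward, (H3*H4) return)
4. reduce the series chain [(H1*H2)/(1+(H1*H2)*(H3*H4))], H5, H6
So the answer for step 3 is feedback.

Final answer: feedback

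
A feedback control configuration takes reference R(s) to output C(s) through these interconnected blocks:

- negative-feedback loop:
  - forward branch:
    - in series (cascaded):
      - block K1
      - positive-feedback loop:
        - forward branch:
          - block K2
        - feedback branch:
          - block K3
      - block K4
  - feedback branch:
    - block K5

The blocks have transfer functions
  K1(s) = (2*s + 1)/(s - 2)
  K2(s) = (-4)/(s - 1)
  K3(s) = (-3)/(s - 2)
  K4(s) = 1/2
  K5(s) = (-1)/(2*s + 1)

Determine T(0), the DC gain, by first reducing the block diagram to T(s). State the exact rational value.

The answer is 1/4.

Reasoning:
[1] apply the feedback formula to K2, K3: (8 - 4*s)/(s^2 - 3*s - 10)
[2] multiply K1, [K2/(1-K2*K3)], K4 (series): (-4*s - 2)/(s^2 - 3*s - 10)
[3] feedback reduction of (K1*[K2/(1-K2*K3)]*K4), K5: (-4*s - 2)/(s^2 - 3*s - 8)
Step 3 gives the overall T(s). Then T(0) = -2/(-8) = 1/4.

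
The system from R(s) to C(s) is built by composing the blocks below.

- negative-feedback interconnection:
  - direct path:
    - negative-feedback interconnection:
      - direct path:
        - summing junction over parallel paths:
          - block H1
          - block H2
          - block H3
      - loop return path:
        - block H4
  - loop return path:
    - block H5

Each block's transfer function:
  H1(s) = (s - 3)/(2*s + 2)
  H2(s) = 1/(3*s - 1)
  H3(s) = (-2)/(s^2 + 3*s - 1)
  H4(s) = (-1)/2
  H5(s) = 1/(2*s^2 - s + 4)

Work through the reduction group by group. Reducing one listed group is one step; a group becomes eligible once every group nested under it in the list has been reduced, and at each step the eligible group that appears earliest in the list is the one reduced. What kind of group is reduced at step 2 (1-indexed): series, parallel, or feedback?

Reducing step by step:

[1] sum the parallel branches H1, H2, H3
[2] close the feedback loop around (H1+H2+H3), H4
[3] reduce the feedback loop with forward [(H1+H2+H3)/(1+(H1+H2+H3)*H4)] and return H5
At step 2 the group reduced is feedback.

Answer: feedback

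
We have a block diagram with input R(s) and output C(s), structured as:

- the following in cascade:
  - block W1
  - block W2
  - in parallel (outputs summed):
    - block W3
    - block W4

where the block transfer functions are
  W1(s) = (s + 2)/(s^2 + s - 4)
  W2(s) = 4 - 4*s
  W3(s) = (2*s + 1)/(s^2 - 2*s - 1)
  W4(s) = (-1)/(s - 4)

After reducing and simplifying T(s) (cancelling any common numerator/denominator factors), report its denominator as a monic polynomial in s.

Step 1. add W3, W4 (parallel), giving (s^2 - 5*s - 3)/(s^3 - 6*s^2 + 7*s + 4)
Step 2. combine W1, W2, (W3+W4) in series, giving (-4*s^4 + 16*s^3 + 40*s^2 - 28*s - 24)/(s^5 - 5*s^4 - 3*s^3 + 35*s^2 - 24*s - 16)
No further cancellation is possible in the step-2 result, so that is T(s). Its denominator is already monic.

Therefore the answer is s^5 - 5*s^4 - 3*s^3 + 35*s^2 - 24*s - 16.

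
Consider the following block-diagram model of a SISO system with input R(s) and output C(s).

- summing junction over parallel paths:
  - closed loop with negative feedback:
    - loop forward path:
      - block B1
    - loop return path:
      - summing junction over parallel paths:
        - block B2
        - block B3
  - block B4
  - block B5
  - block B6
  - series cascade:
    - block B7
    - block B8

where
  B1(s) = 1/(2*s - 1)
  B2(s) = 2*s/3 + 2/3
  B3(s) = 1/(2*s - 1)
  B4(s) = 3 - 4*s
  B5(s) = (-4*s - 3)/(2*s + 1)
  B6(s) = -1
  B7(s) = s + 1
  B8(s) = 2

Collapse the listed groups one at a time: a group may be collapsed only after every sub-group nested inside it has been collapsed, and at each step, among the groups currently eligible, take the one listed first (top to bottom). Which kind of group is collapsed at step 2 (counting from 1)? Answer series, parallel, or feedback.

Step 1: parallel reduction of B2, B3
Step 2: collapse the loop (B1 forward, (B2+B3) return)
Step 3: cascade B7, B8
Step 4: parallel reduction of [B1/(1+B1*(B2+B3))], B4, B5, B6, (B7*B8)
Step 2: feedback.

Answer: feedback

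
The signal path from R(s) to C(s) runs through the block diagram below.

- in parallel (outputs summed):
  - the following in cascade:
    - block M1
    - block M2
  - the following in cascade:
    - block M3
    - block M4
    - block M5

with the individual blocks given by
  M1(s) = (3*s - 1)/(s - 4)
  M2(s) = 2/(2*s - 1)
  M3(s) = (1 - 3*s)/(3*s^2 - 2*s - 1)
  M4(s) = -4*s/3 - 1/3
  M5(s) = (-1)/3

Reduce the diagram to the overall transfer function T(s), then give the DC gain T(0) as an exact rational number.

Reducing step by step:

1. combine M1, M2 in series = (6*s - 2)/(2*s^2 - 9*s + 4)
2. multiply M3, M4, M5 (series) = (-12*s^2 + s + 1)/(27*s^2 - 18*s - 9)
3. add (M1*M2), (M3*M4*M5) (parallel) = (-24*s^4 + 272*s^3 - 217*s^2 - 23*s + 22)/(54*s^4 - 279*s^3 + 252*s^2 + 9*s - 36)
Evaluating the step-3 result (the overall T(s)) at s = 0 gives T(0) = 22/(-36) = -11/18.

Answer: -11/18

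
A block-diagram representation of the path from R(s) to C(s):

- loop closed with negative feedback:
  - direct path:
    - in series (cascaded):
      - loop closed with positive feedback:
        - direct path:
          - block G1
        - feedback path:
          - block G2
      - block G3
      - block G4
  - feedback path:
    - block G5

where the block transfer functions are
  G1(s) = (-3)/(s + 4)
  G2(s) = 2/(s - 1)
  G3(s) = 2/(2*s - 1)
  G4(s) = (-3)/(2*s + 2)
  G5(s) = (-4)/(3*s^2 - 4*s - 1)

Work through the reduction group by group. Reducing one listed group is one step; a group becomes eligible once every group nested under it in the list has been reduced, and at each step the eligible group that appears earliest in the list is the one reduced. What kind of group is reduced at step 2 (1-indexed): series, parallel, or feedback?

Step 1. reduce the feedback loop with forward G1 and return G2
Step 2. cascade [G1/(1-G1*G2)], G3, G4
Step 3. apply the feedback formula to ([G1/(1-G1*G2)]*G3*G4), G5
Step 2 collapses a series group.

Therefore the answer is series.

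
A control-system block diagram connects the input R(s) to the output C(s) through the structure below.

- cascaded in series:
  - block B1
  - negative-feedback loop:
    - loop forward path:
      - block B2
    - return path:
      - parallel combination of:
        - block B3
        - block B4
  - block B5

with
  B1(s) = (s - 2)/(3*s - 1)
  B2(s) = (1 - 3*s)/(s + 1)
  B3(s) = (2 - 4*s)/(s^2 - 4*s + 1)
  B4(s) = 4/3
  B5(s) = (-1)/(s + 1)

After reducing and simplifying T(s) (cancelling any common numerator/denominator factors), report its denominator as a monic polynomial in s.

Answer: s^4 - 70*s^3/9 - 4*s^2/3 + 6*s - 13/9

Working:
Step 1: sum the parallel branches B3, B4 gives (4*s^2 - 28*s + 10)/(3*s^2 - 12*s + 3)
Step 2: close the feedback loop around B2, (B3+B4) gives (9*s^3 - 39*s^2 + 21*s - 3)/(9*s^3 - 79*s^2 + 67*s - 13)
Step 3: series reduction of B1, [B2/(1+B2*(B3+B4))], B5 gives (-3*s^3 + 18*s^2 - 27*s + 6)/(9*s^4 - 70*s^3 - 12*s^2 + 54*s - 13)
T(s) is the step-3 result (common factors already cancelled). Leading coefficient of the denominator: 9. Divide through by 9 for the monic polynomial.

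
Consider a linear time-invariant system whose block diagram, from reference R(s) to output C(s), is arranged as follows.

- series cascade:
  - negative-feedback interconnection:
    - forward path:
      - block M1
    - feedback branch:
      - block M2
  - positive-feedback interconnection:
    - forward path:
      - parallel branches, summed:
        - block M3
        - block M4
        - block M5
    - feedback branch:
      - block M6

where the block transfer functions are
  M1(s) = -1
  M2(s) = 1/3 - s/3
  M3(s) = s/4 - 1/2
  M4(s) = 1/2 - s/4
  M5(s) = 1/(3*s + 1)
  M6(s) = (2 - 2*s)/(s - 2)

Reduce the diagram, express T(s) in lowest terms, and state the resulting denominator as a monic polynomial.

The answer is s^3 + s^2 - 10*s/3 - 8/3.

Reasoning:
Step 1. reduce the feedback loop with forward M1 and return M2 -> (-3)/(s + 2)
Step 2. parallel reduction of M3, M4, M5 -> 1/(3*s + 1)
Step 3. reduce the feedback loop with forward (M3+M4+M5) and return M6 -> (s - 2)/(3*s^2 - 3*s - 4)
Step 4. reduce the series chain [M1/(1+M1*M2)], [(M3+M4+M5)/(1-(M3+M4+M5)*M6)] -> (6 - 3*s)/(3*s^3 + 3*s^2 - 10*s - 8)
Step 4 gives the fully reduced T(s), with no common factor left to cancel. The denominator's leading coefficient is 3, so divide each of its coefficients by 3 to get the monic form.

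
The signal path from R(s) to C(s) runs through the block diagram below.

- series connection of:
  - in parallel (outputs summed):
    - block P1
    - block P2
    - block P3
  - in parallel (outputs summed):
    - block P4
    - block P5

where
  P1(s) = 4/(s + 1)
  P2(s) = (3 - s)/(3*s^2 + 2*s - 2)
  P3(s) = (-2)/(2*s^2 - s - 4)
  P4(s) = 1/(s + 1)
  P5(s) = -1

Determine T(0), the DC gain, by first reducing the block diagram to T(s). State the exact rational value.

Reducing step by step:

Step 1: reduce the parallel group P1, P2, P3; result (22*s^4 + 3*s^3 - 74*s^2 - 35*s + 24)/(6*s^5 + 7*s^4 - 17*s^3 - 24*s^2 + 2*s + 8)
Step 2: parallel reduction of P4, P5; result (-s)/(s + 1)
Step 3: combine (P1+P2+P3), (P4+P5) in series; result (-22*s^5 - 3*s^4 + 74*s^3 + 35*s^2 - 24*s)/(6*s^6 + 13*s^5 - 10*s^4 - 41*s^3 - 22*s^2 + 10*s + 8)
Evaluating the step-3 result (the overall T(s)) at s = 0 gives T(0) = 0/8 = 0.

Answer: 0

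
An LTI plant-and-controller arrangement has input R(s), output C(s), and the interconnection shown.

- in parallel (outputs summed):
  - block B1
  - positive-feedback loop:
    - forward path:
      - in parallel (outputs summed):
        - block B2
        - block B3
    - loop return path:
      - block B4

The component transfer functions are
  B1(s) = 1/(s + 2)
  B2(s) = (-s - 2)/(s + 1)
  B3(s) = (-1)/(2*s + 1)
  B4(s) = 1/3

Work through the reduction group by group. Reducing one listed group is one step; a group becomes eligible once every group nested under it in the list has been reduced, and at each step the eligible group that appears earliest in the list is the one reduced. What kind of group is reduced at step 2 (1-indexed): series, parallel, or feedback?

The answer is feedback.

Reasoning:
(1) add B2, B3 (parallel)
(2) apply the feedback formula to (B2+B3), B4
(3) combine B1, [(B2+B3)/(1-(B2+B3)*B4)] in parallel
Step 2: feedback.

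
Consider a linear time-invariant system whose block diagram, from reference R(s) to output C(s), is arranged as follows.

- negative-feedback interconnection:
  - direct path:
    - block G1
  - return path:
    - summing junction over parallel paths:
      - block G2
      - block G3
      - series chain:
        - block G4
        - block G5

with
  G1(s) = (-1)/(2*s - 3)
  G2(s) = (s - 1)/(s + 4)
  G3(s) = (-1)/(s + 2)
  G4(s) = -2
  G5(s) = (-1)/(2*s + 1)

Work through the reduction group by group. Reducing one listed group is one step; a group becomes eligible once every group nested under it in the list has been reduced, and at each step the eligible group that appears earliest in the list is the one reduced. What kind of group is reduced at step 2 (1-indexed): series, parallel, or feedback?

Step 1 - reduce the series chain G4, G5
Step 2 - add G2, G3, (G4*G5) (parallel)
Step 3 - reduce the feedback loop with forward G1 and return (G2+G3+(G4*G5))
The group at step 2 is a parallel group.

Therefore the answer is parallel.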